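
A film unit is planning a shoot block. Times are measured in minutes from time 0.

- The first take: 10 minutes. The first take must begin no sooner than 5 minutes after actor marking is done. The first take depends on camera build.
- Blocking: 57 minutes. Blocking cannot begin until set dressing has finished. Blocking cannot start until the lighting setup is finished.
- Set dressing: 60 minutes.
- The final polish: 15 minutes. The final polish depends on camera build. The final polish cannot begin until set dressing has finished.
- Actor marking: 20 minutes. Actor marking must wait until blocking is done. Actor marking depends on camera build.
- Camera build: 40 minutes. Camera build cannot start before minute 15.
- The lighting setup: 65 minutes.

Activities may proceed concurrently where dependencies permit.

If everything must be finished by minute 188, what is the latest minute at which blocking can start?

Nothing follows the first take; the deadline of minute 188 is its only limit. It must start by 188 − 10 = minute 178.
Actor marking must finish before the first take (must start by minute 178, minus 5-minute gap → minute 173). With a 20-minute duration, actor marking must start by 173 − 20 = minute 153.
Since actor marking (must start by minute 153) depends on it, blocking must finish by minute 153. Backing off its 57-minute duration gives a latest start of minute 96.

96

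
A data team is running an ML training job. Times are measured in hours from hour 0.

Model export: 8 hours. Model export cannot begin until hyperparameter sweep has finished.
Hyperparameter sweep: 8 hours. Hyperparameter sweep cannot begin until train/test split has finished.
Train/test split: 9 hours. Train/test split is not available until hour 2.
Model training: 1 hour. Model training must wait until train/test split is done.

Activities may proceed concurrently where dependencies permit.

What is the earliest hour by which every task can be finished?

27

Train/test split cannot begin until its own release at hour 2. It runs from hour 2 to 2 + 9 = hour 11.
Model training waits on train/test split (finishes hour 11), so it starts at hour 11 and finishes at 11 + 1 = hour 12.
Hyperparameter sweep waits on train/test split (finishes hour 11), so it starts at hour 11 and finishes at 11 + 8 = hour 19.
Model export waits on hyperparameter sweep (finishes hour 19), so it starts at hour 19 and finishes at 19 + 8 = hour 27.
All tasks are finished once the last one completes. Finish times: Train/test split at 11, Hyperparameter sweep at 19, Model training at 12, Model export at 27. The latest is hour 27.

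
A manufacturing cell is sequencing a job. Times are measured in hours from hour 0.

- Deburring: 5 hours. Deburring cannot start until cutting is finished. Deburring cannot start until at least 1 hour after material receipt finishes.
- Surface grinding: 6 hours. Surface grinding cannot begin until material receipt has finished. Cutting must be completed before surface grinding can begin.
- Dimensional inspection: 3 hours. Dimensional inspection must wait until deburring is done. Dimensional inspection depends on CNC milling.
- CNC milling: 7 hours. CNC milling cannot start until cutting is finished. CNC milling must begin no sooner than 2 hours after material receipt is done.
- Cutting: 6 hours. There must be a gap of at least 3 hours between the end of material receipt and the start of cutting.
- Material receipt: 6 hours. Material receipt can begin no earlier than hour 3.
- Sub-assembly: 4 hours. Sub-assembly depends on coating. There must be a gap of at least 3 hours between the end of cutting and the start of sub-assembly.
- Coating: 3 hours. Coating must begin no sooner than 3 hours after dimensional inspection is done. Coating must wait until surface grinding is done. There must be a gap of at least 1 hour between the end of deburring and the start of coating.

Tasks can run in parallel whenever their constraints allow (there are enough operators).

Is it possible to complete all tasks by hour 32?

Material receipt cannot begin until its own release at hour 3. It runs from hour 3 to 3 + 6 = hour 9.
Cutting cannot begin until material receipt (finishes hour 9, plus 3-hour gap → hour 12). It runs from hour 12 to 12 + 6 = hour 18.
Surface grinding has to wait for material receipt (finishes hour 9); cutting (finishes hour 18). The latest of these is hour 18, so surface grinding runs hour 18 to 18 + 6 = hour 24.
CNC milling needs all of cutting (finishes hour 18); material receipt (finishes hour 9, plus 2-hour gap → hour 11). That puts its earliest start at hour 18; it finishes at 18 + 7 = hour 25.
For deburring: cutting (finishes hour 18); material receipt (finishes hour 9, plus 1-hour gap → hour 10). Taking the maximum gives a start of hour 18, and it finishes at 18 + 5 = hour 23.
Dimensional inspection cannot start until deburring (finishes hour 23); CNC milling (finishes hour 25). The controlling bound is hour 25, so dimensional inspection finishes at 25 + 3 = hour 28.
Coating cannot start until dimensional inspection (finishes hour 28, plus 3-hour gap → hour 31); surface grinding (finishes hour 24); deburring (finishes hour 23, plus 1-hour gap → hour 24). The controlling bound is hour 31, so coating finishes at 31 + 3 = hour 34.
Sub-assembly has to wait for coating (finishes hour 34); cutting (finishes hour 18, plus 3-hour gap → hour 21). The latest of these is hour 34, so sub-assembly runs hour 34 to 34 + 4 = hour 38.
The earliest everything can be done is hour 38, which is after the deadline of 32, so it is not possible.

No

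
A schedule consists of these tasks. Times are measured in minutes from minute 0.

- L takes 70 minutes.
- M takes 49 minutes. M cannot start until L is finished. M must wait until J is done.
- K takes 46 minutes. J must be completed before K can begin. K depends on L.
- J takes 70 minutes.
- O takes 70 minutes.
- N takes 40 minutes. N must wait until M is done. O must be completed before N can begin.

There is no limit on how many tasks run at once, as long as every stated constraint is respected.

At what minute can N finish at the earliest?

O can start immediately at minute 0; it finishes at minute 70.
Nothing blocks L, so it runs from minute 0 to minute 70.
J has no prerequisites, so it starts at minute 0 and finishes at minute 70.
For M: L (finishes minute 70); J (finishes minute 70). Taking the maximum gives a start of minute 70, and it finishes at 70 + 49 = minute 119.
For N: M (finishes minute 119); O (finishes minute 70). Taking the maximum gives a start of minute 119, and it finishes at 119 + 40 = minute 159.

159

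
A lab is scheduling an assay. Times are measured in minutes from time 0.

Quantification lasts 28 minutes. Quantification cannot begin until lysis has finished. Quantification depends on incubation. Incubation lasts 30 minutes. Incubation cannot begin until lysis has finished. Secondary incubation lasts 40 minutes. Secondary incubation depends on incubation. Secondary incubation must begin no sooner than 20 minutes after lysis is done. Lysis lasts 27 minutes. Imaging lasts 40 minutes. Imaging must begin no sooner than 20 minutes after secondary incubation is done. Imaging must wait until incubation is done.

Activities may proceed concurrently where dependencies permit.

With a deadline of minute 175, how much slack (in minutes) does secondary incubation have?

Nothing blocks lysis, so it runs from minute 0 to minute 27.
After lysis (finishes minute 27), incubation can start at minute 27 and finishes at minute 57.
Secondary incubation cannot start until incubation (finishes minute 57); lysis (finishes minute 27, plus 20-minute gap → minute 47). The controlling bound is minute 57, so secondary incubation finishes at 57 + 40 = minute 97.

Working backward from the deadline:
To finish by minute 175, imaging (duration 40) must start no later than minute 135.
Secondary incubation has to be done before imaging (must start by minute 135, minus 20-minute gap → minute 115). That means finishing by minute 115, i.e. starting by 115 − 40 = minute 75.
So secondary incubation can start as early as minute 57 and as late as minute 75, giving 75 − 57 = 18 minutes of slack.

18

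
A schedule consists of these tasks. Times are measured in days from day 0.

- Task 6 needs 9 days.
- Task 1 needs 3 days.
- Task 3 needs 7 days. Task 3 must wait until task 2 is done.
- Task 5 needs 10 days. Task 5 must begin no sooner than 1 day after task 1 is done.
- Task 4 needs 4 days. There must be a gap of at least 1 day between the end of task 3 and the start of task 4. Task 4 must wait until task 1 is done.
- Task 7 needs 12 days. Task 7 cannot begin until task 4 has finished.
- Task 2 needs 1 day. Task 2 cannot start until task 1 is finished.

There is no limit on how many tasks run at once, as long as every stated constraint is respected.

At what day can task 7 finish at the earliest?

28

Task 1 has no prerequisites, so it starts at day 0 and finishes at day 3.
After task 1 (finishes day 3), task 2 can start at day 3 and finishes at day 4.
Task 3 cannot begin until task 2 (finishes day 4). It runs from day 4 to 4 + 7 = day 11.
Task 4 cannot start until task 3 (finishes day 11, plus 1-day gap → day 12); task 1 (finishes day 3). The controlling bound is day 12, so task 4 finishes at 12 + 4 = day 16.
After task 4 (finishes day 16), task 7 can start at day 16 and finishes at day 28.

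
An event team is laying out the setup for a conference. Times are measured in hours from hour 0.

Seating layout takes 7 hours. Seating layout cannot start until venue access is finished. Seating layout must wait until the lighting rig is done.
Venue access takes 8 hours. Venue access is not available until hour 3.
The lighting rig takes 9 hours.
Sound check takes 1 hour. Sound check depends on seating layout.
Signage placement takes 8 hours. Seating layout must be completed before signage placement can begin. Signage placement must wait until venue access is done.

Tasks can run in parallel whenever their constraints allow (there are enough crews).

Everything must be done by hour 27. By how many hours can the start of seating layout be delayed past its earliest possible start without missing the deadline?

The lighting rig has no prerequisites, so it starts at hour 0 and finishes at hour 9.
After its own release at hour 3, venue access can start at hour 3 and finishes at hour 11.
Seating layout has to wait for venue access (finishes hour 11); the lighting rig (finishes hour 9). The latest of these is hour 11, so seating layout runs hour 11 to 11 + 7 = hour 18.

Working backward from the deadline:
Nothing follows signage placement; the deadline of hour 27 is its only limit. It must start by 27 − 8 = hour 19.
To finish by hour 27, sound check (duration 1) must start no later than hour 26.
Seating layout feeds signage placement (must start by hour 19); sound check (must start by hour 26). Taking the minimum, seating layout must finish by hour 19 and start by 19 − 7 = hour 12.
So seating layout can start as early as hour 11 and as late as hour 12, giving 12 − 11 = 1 hour of slack.

1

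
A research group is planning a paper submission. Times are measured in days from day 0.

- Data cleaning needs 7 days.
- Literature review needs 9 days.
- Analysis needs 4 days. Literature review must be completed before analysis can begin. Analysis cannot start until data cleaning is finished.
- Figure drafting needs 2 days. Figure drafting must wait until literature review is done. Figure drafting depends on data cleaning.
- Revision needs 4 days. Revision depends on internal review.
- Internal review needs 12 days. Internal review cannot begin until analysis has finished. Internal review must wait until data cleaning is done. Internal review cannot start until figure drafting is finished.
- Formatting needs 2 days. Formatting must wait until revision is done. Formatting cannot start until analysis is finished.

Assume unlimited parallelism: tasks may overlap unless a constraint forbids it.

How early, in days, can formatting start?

29

Nothing blocks data cleaning, so it runs from day 0 to day 7.
Literature review can start immediately at day 0; it finishes at day 9.
Figure drafting needs all of literature review (finishes day 9); data cleaning (finishes day 7). That puts its earliest start at day 9; it finishes at 9 + 2 = day 11.
Analysis needs all of literature review (finishes day 9); data cleaning (finishes day 7). That puts its earliest start at day 9; it finishes at 9 + 4 = day 13.
Internal review needs all of analysis (finishes day 13); data cleaning (finishes day 7); figure drafting (finishes day 11). That puts its earliest start at day 13; it finishes at 13 + 12 = day 25.
Revision waits on internal review (finishes day 25), so it starts at day 25 and finishes at 25 + 4 = day 29.
Formatting waits on revision (finishes day 29); analysis (finishes day 13). The latest of these is day 29, which is the earliest formatting can start.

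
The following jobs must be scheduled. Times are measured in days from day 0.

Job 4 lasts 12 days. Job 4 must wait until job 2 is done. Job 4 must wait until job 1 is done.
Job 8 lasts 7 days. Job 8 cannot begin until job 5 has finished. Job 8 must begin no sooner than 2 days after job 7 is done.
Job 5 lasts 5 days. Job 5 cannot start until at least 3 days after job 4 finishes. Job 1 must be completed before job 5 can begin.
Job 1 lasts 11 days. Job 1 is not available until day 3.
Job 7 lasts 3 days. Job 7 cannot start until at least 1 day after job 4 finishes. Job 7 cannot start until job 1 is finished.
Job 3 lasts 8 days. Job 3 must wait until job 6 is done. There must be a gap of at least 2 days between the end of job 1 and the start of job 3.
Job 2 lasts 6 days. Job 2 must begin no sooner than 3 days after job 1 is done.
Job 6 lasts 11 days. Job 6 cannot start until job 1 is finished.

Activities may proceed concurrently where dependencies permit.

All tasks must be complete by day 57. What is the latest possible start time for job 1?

10

Nothing follows job 8; the deadline of day 57 is its only limit. It must start by 57 − 7 = day 50.
Job 5 has to be done before job 8 (must start by day 50). That means finishing by day 50, i.e. starting by 50 − 5 = day 45.
Since job 8 (must start by day 50, minus 2-day gap → day 48) depends on it, job 7 must finish by day 48. Backing off its 3-day duration gives a latest start of day 45.
Job 4 must finish in time for job 5 (must start by day 45, minus 3-day gap → day 42); job 7 (must start by day 45, minus 1-day gap → day 44). The tightest is day 42, so job 4 must start by 42 − 12 = day 30.
Job 2 feeds into job 4 (must start by day 30); so job 2 must finish by day 30 and therefore start by day 24.
Job 3 must finish by day 57; it takes 8 days, so it must start by 57 − 8 = day 49.
Job 6 has to be done before job 3 (must start by day 49). That means finishing by day 49, i.e. starting by 49 − 11 = day 38.
Job 1 feeds job 2 (must start by day 24, minus 3-day gap → day 21); job 3 (must start by day 49, minus 2-day gap → day 47); job 4 (must start by day 30); job 5 (must start by day 45); job 6 (must start by day 38); job 7 (must start by day 45). Taking the minimum, job 1 must finish by day 21 and start by 21 − 11 = day 10.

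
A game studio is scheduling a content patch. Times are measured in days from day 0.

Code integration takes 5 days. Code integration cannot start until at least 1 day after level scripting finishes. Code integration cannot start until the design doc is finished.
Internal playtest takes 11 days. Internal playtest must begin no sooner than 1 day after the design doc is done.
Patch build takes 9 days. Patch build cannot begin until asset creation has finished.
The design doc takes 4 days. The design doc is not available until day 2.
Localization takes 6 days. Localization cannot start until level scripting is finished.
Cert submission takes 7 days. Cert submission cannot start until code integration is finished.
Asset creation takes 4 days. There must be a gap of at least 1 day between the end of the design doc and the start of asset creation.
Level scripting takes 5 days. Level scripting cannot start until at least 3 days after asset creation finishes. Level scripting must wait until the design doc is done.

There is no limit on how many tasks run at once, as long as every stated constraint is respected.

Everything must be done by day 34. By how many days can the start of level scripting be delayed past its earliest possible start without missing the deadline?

The design doc waits on its own release at day 2, so it starts at day 2 and finishes at 2 + 4 = day 6.
Asset creation waits on the design doc (finishes day 6, plus 1-day gap → day 7), so it starts at day 7 and finishes at 7 + 4 = day 11.
Level scripting needs all of asset creation (finishes day 11, plus 3-day gap → day 14); the design doc (finishes day 6). That puts its earliest start at day 14; it finishes at 14 + 5 = day 19.

Working backward from the deadline:
Nothing follows cert submission; the deadline of day 34 is its only limit. It must start by 34 − 7 = day 27.
Code integration has to be done before cert submission (must start by day 27). That means finishing by day 27, i.e. starting by 27 − 5 = day 22.
Localization must finish by day 34; it takes 6 days, so it must start by 34 − 6 = day 28.
For level scripting: code integration (must start by day 22, minus 1-day gap → day 21); localization (must start by day 28). The most restrictive is day 21; with a 5-day duration, level scripting must start by day 16.
So level scripting can start as early as day 14 and as late as day 16, giving 16 − 14 = 2 days of slack.

2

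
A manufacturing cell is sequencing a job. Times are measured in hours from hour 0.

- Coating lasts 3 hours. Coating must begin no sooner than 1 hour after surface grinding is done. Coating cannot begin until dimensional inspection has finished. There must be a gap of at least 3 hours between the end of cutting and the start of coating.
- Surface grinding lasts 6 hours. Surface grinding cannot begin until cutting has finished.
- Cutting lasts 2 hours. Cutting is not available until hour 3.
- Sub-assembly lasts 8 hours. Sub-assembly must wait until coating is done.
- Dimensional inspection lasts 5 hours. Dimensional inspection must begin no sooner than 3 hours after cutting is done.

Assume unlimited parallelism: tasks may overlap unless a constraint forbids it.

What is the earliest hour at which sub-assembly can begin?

After its own release at hour 3, cutting can start at hour 3 and finishes at hour 5.
Dimensional inspection waits on cutting (finishes hour 5, plus 3-hour gap → hour 8), so it starts at hour 8 and finishes at 8 + 5 = hour 13.
Surface grinding waits on cutting (finishes hour 5), so it starts at hour 5 and finishes at 5 + 6 = hour 11.
Coating cannot start until surface grinding (finishes hour 11, plus 1-hour gap → hour 12); dimensional inspection (finishes hour 13); cutting (finishes hour 5, plus 3-hour gap → hour 8). The controlling bound is hour 13, so coating finishes at 13 + 3 = hour 16.
Sub-assembly waits on coating (finishes hour 16), so the earliest it can start is hour 16.

16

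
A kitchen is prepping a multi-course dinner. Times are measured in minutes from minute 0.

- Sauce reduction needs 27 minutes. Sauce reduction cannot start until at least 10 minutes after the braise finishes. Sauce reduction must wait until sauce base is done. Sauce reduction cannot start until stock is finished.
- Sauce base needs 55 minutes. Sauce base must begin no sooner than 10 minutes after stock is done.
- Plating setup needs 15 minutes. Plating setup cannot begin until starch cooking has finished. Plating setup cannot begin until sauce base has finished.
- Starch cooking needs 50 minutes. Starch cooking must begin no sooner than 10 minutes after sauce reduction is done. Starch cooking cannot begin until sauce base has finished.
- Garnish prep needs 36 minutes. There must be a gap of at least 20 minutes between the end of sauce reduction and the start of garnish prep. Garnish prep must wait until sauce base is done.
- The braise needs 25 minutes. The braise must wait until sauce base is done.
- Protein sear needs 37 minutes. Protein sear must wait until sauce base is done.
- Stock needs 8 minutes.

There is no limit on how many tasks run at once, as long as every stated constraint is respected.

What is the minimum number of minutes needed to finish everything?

210

Stock has no prerequisites, so it starts at minute 0 and finishes at minute 8.
Sauce base cannot begin until stock (finishes minute 8, plus 10-minute gap → minute 18). It runs from minute 18 to 18 + 55 = minute 73.
Protein sear waits on sauce base (finishes minute 73), so it starts at minute 73 and finishes at 73 + 37 = minute 110.
After sauce base (finishes minute 73), the braise can start at minute 73 and finishes at minute 98.
Sauce reduction needs all of the braise (finishes minute 98, plus 10-minute gap → minute 108); sauce base (finishes minute 73); stock (finishes minute 8). That puts its earliest start at minute 108; it finishes at 108 + 27 = minute 135.
Garnish prep cannot start until sauce reduction (finishes minute 135, plus 20-minute gap → minute 155); sauce base (finishes minute 73). The controlling bound is minute 155, so garnish prep finishes at 155 + 36 = minute 191.
Starch cooking needs all of sauce reduction (finishes minute 135, plus 10-minute gap → minute 145); sauce base (finishes minute 73). That puts its earliest start at minute 145; it finishes at 145 + 50 = minute 195.
Plating setup cannot start until starch cooking (finishes minute 195); sauce base (finishes minute 73). The controlling bound is minute 195, so plating setup finishes at 195 + 15 = minute 210.
All tasks are finished once the last one completes. Finish times: Stock at 8, Sauce base at 73, The braise at 98, Protein sear at 110, Sauce reduction at 135, Starch cooking at 195, Plating setup at 210, Garnish prep at 191. The latest is minute 210.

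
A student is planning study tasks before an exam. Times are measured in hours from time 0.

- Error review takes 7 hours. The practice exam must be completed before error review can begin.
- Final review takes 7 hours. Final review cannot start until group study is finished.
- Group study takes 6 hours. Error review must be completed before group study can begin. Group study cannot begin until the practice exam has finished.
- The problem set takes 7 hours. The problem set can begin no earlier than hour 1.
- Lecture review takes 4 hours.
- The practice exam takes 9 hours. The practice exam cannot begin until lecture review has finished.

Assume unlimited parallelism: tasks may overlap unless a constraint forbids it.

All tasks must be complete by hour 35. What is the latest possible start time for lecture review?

Nothing follows final review; the deadline of hour 35 is its only limit. It must start by 35 − 7 = hour 28.
Group study must finish before final review (must start by hour 28). With a 6-hour duration, group study must start by 28 − 6 = hour 22.
Error review must finish before group study (must start by hour 22). With a 7-hour duration, error review must start by 22 − 7 = hour 15.
The practice exam has several dependents: error review (must start by hour 15); group study (must start by hour 22). The earliest of those limits is hour 15, so the practice exam must start by 15 − 9 = hour 6.
Lecture review must finish before the practice exam (must start by hour 6). With a 4-hour duration, lecture review must start by 6 − 4 = hour 2.

2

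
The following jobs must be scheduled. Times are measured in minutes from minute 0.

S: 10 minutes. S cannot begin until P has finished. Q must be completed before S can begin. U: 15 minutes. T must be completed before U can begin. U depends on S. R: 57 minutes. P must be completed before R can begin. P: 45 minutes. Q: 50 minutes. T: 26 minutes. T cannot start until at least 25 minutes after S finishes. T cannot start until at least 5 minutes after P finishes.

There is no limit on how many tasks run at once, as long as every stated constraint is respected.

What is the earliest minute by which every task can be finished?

Q can start immediately at minute 0; it finishes at minute 50.
P can start immediately at minute 0; it finishes at minute 45.
S has to wait for P (finishes minute 45); Q (finishes minute 50). The latest of these is minute 50, so S runs minute 50 to 50 + 10 = minute 60.
T has to wait for S (finishes minute 60, plus 25-minute gap → minute 85); P (finishes minute 45, plus 5-minute gap → minute 50). The latest of these is minute 85, so T runs minute 85 to 85 + 26 = minute 111.
U cannot start until T (finishes minute 111); S (finishes minute 60). The controlling bound is minute 111, so U finishes at 111 + 15 = minute 126.
R cannot begin until P (finishes minute 45). It runs from minute 45 to 45 + 57 = minute 102.
All tasks are finished once the last one completes. Finish times: P at 45, Q at 50, R at 102, S at 60, T at 111, U at 126. The latest is minute 126.

126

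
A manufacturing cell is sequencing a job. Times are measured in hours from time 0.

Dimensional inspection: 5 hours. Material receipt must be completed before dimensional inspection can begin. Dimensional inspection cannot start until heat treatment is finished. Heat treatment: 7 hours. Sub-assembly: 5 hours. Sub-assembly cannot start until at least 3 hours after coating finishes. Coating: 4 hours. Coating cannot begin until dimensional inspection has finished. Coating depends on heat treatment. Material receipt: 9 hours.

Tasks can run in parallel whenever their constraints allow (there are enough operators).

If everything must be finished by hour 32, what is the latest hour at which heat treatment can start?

Nothing follows sub-assembly; the deadline of hour 32 is its only limit. It must start by 32 − 5 = hour 27.
Coating feeds into sub-assembly (must start by hour 27, minus 3-hour gap → hour 24); so coating must finish by hour 24 and therefore start by hour 20.
Dimensional inspection must finish before coating (must start by hour 20). With a 5-hour duration, dimensional inspection must start by 20 − 5 = hour 15.
For heat treatment: dimensional inspection (must start by hour 15); coating (must start by hour 20). The most restrictive is hour 15; with a 7-hour duration, heat treatment must start by hour 8.

8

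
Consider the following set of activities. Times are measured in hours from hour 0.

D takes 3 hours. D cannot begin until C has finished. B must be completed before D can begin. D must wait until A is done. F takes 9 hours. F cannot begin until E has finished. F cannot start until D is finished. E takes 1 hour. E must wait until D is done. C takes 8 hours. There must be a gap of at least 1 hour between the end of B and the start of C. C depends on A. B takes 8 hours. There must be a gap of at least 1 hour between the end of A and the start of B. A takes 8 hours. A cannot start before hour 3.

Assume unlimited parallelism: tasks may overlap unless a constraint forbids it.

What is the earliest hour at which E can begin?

32

A waits on its own release at hour 3, so it starts at hour 3 and finishes at 3 + 8 = hour 11.
B cannot begin until A (finishes hour 11, plus 1-hour gap → hour 12). It runs from hour 12 to 12 + 8 = hour 20.
C cannot start until B (finishes hour 20, plus 1-hour gap → hour 21); A (finishes hour 11). The controlling bound is hour 21, so C finishes at 21 + 8 = hour 29.
D cannot start until C (finishes hour 29); B (finishes hour 20); A (finishes hour 11). The controlling bound is hour 29, so D finishes at 29 + 3 = hour 32.
E waits on D (finishes hour 32), so the earliest it can start is hour 32.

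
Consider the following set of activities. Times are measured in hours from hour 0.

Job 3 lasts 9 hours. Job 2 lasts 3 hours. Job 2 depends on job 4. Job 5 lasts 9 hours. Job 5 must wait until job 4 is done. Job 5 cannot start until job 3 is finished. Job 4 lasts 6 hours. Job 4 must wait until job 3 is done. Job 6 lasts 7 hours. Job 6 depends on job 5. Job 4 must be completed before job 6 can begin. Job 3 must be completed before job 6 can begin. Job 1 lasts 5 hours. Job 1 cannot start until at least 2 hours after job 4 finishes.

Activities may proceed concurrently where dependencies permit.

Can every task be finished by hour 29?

Job 3 can start immediately at hour 0; it finishes at hour 9.
Job 4 cannot begin until job 3 (finishes hour 9). It runs from hour 9 to 9 + 6 = hour 15.
Job 5 cannot start until job 4 (finishes hour 15); job 3 (finishes hour 9). The controlling bound is hour 15, so job 5 finishes at 15 + 9 = hour 24.
Job 6 cannot start until job 5 (finishes hour 24); job 4 (finishes hour 15); job 3 (finishes hour 9). The controlling bound is hour 24, so job 6 finishes at 24 + 7 = hour 31.
Job 2 cannot begin until job 4 (finishes hour 15). It runs from hour 15 to 15 + 3 = hour 18.
Job 1 waits on job 4 (finishes hour 15, plus 2-hour gap → hour 17), so it starts at hour 17 and finishes at 17 + 5 = hour 22.
The earliest everything can be done is hour 31, which is after the deadline of 29, so it is not possible.

No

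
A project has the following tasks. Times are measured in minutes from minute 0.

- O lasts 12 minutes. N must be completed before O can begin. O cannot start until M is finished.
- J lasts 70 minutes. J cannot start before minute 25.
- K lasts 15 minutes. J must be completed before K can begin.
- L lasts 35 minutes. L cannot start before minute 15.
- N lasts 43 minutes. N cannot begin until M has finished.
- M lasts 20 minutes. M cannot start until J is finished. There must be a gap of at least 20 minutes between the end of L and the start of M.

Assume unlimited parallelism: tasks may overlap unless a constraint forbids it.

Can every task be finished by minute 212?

Yes

L waits on its own release at minute 15, so it starts at minute 15 and finishes at 15 + 35 = minute 50.
J cannot begin until its own release at minute 25. It runs from minute 25 to 25 + 70 = minute 95.
M needs all of J (finishes minute 95); L (finishes minute 50, plus 20-minute gap → minute 70). That puts its earliest start at minute 95; it finishes at 95 + 20 = minute 115.
N waits on M (finishes minute 115), so it starts at minute 115 and finishes at 115 + 43 = minute 158.
For O: N (finishes minute 158); M (finishes minute 115). Taking the maximum gives a start of minute 158, and it finishes at 158 + 12 = minute 170.
K waits on J (finishes minute 95), so it starts at minute 95 and finishes at 95 + 15 = minute 110.
Every task is finished by minute 170, which is no later than the deadline of 212, so the schedule is feasible.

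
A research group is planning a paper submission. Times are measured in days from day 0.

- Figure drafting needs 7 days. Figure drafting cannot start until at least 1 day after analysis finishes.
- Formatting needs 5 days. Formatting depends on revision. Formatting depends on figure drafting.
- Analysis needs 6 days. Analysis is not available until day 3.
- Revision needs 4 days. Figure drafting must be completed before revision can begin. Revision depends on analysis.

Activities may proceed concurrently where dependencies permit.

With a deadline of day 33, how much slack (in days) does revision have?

7

Analysis waits on its own release at day 3, so it starts at day 3 and finishes at 3 + 6 = day 9.
Figure drafting cannot begin until analysis (finishes day 9, plus 1-day gap → day 10). It runs from day 10 to 10 + 7 = day 17.
Revision has to wait for figure drafting (finishes day 17); analysis (finishes day 9). The latest of these is day 17, so revision runs day 17 to 17 + 4 = day 21.

Working backward from the deadline:
Nothing follows formatting; the deadline of day 33 is its only limit. It must start by 33 − 5 = day 28.
Revision feeds into formatting (must start by day 28); so revision must finish by day 28 and therefore start by day 24.
So revision can start as early as day 17 and as late as day 24, giving 24 − 17 = 7 days of slack.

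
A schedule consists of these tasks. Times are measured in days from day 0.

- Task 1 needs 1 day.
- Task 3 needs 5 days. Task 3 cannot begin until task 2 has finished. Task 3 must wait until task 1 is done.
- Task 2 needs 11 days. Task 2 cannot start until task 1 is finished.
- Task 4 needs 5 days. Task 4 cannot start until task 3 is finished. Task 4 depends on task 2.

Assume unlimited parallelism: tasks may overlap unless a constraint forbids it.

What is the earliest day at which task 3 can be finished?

Task 1 has no prerequisites, so it starts at day 0 and finishes at day 1.
Task 2 cannot begin until task 1 (finishes day 1). It runs from day 1 to 1 + 11 = day 12.
Task 3 cannot start until task 2 (finishes day 12); task 1 (finishes day 1). The controlling bound is day 12, so task 3 finishes at 12 + 5 = day 17.

17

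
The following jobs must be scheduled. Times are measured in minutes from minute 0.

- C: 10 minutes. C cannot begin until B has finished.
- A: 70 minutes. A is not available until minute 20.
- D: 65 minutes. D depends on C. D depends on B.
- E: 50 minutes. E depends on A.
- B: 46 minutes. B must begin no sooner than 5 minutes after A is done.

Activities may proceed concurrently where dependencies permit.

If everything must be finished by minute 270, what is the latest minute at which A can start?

D has no dependents, so it just needs to finish by minute 270. Starting by 270 − 65 = minute 205 achieves that.
C has to be done before D (must start by minute 205). That means finishing by minute 205, i.e. starting by 205 − 10 = minute 195.
B must finish in time for C (must start by minute 195); D (must start by minute 205). The tightest is minute 195, so B must start by 195 − 46 = minute 149.
E has no dependents, so it just needs to finish by minute 270. Starting by 270 − 50 = minute 220 achieves that.
A must finish in time for B (must start by minute 149, minus 5-minute gap → minute 144); E (must start by minute 220). The tightest is minute 144, so A must start by 144 − 70 = minute 74.

74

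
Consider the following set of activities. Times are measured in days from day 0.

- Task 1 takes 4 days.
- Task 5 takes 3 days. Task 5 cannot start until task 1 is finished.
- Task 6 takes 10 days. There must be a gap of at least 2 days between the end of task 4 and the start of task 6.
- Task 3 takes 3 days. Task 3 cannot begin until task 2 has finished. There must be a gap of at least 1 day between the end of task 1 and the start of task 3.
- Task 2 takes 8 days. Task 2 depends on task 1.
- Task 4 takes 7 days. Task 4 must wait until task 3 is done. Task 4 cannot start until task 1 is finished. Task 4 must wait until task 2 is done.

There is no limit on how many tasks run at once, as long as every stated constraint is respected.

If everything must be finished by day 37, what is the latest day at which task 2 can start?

Task 6 must finish by day 37; it takes 10 days, so it must start by 37 − 10 = day 27.
Task 4 has to be done before task 6 (must start by day 27, minus 2-day gap → day 25). That means finishing by day 25, i.e. starting by 25 − 7 = day 18.
Task 3 must finish before task 4 (must start by day 18). With a 3-day duration, task 3 must start by 18 − 3 = day 15.
Task 2 must finish in time for task 3 (must start by day 15); task 4 (must start by day 18). The tightest is day 15, so task 2 must start by 15 − 8 = day 7.

7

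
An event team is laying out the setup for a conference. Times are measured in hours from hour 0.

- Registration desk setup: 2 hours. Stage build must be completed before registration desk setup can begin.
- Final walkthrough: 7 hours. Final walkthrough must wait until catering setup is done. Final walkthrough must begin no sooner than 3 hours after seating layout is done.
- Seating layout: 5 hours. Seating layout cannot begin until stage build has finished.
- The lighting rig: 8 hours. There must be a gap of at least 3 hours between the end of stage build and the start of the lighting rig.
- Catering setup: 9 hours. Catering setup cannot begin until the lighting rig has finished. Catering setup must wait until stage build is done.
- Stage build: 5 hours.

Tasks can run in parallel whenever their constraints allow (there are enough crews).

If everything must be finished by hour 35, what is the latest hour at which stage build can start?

Final walkthrough has no dependents, so it just needs to finish by hour 35. Starting by 35 − 7 = hour 28 achieves that.
Since final walkthrough (must start by hour 28) depends on it, catering setup must finish by hour 28. Backing off its 9-hour duration gives a latest start of hour 19.
The lighting rig feeds into catering setup (must start by hour 19); so the lighting rig must finish by hour 19 and therefore start by hour 11.
Since final walkthrough (must start by hour 28, minus 3-hour gap → hour 25) depends on it, seating layout must finish by hour 25. Backing off its 5-hour duration gives a latest start of hour 20.
Registration desk setup must finish by hour 35; it takes 2 hours, so it must start by 35 − 2 = hour 33.
Stage build feeds the lighting rig (must start by hour 11, minus 3-hour gap → hour 8); seating layout (must start by hour 20); registration desk setup (must start by hour 33); catering setup (must start by hour 19). Taking the minimum, stage build must finish by hour 8 and start by 8 − 5 = hour 3.

3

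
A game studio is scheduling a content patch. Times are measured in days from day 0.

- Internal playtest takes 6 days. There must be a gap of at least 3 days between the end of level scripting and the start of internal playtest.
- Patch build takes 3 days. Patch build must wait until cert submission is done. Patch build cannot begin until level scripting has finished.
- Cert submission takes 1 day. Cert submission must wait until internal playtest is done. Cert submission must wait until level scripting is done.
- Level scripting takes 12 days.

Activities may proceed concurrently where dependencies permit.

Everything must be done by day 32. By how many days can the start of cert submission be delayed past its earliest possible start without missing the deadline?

Level scripting has no prerequisites, so it starts at day 0 and finishes at day 12.
After level scripting (finishes day 12, plus 3-day gap → day 15), internal playtest can start at day 15 and finishes at day 21.
Cert submission has to wait for internal playtest (finishes day 21); level scripting (finishes day 12). The latest of these is day 21, so cert submission runs day 21 to 21 + 1 = day 22.

Working backward from the deadline:
Patch build has no dependents, so it just needs to finish by day 32. Starting by 32 − 3 = day 29 achieves that.
Cert submission must finish before patch build (must start by day 29). With a 1-day duration, cert submission must start by 29 − 1 = day 28.
So cert submission can start as early as day 21 and as late as day 28, giving 28 − 21 = 7 days of slack.

7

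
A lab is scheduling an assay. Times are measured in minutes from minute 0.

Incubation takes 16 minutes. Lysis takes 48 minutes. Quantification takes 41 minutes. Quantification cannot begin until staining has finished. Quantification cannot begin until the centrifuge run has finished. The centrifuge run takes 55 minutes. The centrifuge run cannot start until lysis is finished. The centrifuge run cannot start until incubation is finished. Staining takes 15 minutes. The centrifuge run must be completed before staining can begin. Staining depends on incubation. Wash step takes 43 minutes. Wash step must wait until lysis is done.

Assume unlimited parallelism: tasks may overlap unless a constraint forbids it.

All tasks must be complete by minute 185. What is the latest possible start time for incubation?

Nothing follows quantification; the deadline of minute 185 is its only limit. It must start by 185 − 41 = minute 144.
Staining has to be done before quantification (must start by minute 144). That means finishing by minute 144, i.e. starting by 144 − 15 = minute 129.
For the centrifuge run: staining (must start by minute 129); quantification (must start by minute 144). The most restrictive is minute 129; with a 55-minute duration, the centrifuge run must start by minute 74.
For incubation: the centrifuge run (must start by minute 74); staining (must start by minute 129). The most restrictive is minute 74; with a 16-minute duration, incubation must start by minute 58.

58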